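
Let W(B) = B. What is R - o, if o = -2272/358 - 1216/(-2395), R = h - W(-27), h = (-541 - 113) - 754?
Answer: -589538549/428705 ≈ -1375.2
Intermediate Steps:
h = -1408 (h = -654 - 754 = -1408)
R = -1381 (R = -1408 - 1*(-27) = -1408 + 27 = -1381)
o = -2503056/428705 (o = -2272*1/358 - 1216*(-1/2395) = -1136/179 + 1216/2395 = -2503056/428705 ≈ -5.8386)
R - o = -1381 - 1*(-2503056/428705) = -1381 + 2503056/428705 = -589538549/428705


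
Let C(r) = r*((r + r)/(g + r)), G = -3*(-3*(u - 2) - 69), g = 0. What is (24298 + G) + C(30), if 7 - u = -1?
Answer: 24619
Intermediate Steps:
u = 8 (u = 7 - 1*(-1) = 7 + 1 = 8)
G = 261 (G = -3*(-3*(8 - 2) - 69) = -3*(-3*6 - 69) = -3*(-18 - 69) = -3*(-87) = 261)
C(r) = 2*r (C(r) = r*((r + r)/(0 + r)) = r*((2*r)/r) = r*2 = 2*r)
(24298 + G) + C(30) = (24298 + 261) + 2*30 = 24559 + 60 = 24619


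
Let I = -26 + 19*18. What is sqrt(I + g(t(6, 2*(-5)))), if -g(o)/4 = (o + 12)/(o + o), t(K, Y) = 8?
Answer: sqrt(311) ≈ 17.635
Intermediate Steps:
I = 316 (I = -26 + 342 = 316)
g(o) = -2*(12 + o)/o (g(o) = -4*(o + 12)/(o + o) = -4*(12 + o)/(2*o) = -4*(12 + o)*1/(2*o) = -2*(12 + o)/o)
sqrt(I + g(t(6, 2*(-5)))) = sqrt(316 + (-2 - 24/8)) = sqrt(316 + (-2 - 24*1/8)) = sqrt(316 + (-2 - 3)) = sqrt(316 - 5) = sqrt(311)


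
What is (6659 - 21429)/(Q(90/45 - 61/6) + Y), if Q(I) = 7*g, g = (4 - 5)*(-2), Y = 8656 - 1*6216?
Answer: -7385/1227 ≈ -6.0187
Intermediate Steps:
Y = 2440 (Y = 8656 - 6216 = 2440)
g = 2 (g = -1*(-2) = 2)
Q(I) = 14 (Q(I) = 7*2 = 14)
(6659 - 21429)/(Q(90/45 - 61/6) + Y) = (6659 - 21429)/(14 + 2440) = -14770/2454 = -14770*1/2454 = -7385/1227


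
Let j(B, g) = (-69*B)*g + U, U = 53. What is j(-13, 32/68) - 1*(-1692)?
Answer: 36841/17 ≈ 2167.1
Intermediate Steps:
j(B, g) = 53 - 69*B*g (j(B, g) = (-69*B)*g + 53 = -69*B*g + 53 = 53 - 69*B*g)
j(-13, 32/68) - 1*(-1692) = (53 - 69*(-13)*32/68) - 1*(-1692) = (53 - 69*(-13)*32*(1/68)) + 1692 = (53 - 69*(-13)*8/17) + 1692 = (53 + 7176/17) + 1692 = 8077/17 + 1692 = 36841/17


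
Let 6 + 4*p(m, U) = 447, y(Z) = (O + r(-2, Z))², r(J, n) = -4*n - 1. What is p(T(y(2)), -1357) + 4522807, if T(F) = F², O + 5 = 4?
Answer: 18091669/4 ≈ 4.5229e+6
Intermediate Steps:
O = -1 (O = -5 + 4 = -1)
r(J, n) = -1 - 4*n
y(Z) = (-2 - 4*Z)² (y(Z) = (-1 + (-1 - 4*Z))² = (-2 - 4*Z)²)
p(m, U) = 441/4 (p(m, U) = -3/2 + (¼)*447 = -3/2 + 447/4 = 441/4)
p(T(y(2)), -1357) + 4522807 = 441/4 + 4522807 = 18091669/4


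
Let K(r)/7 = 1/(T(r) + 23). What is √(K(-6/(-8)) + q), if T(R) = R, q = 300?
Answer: 4*√169385/95 ≈ 17.329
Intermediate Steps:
K(r) = 7/(23 + r) (K(r) = 7/(r + 23) = 7/(23 + r))
√(K(-6/(-8)) + q) = √(7/(23 - 6/(-8)) + 300) = √(7/(23 - 6*(-⅛)) + 300) = √(7/(23 + ¾) + 300) = √(7/(95/4) + 300) = √(7*(4/95) + 300) = √(28/95 + 300) = √(28528/95) = 4*√169385/95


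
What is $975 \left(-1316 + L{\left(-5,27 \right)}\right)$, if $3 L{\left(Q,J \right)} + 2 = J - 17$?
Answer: $-1280500$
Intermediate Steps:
$L{\left(Q,J \right)} = - \frac{19}{3} + \frac{J}{3}$ ($L{\left(Q,J \right)} = - \frac{2}{3} + \frac{J - 17}{3} = - \frac{2}{3} + \frac{-17 + J}{3} = - \frac{2}{3} + \left(- \frac{17}{3} + \frac{J}{3}\right) = - \frac{19}{3} + \frac{J}{3}$)
$975 \left(-1316 + L{\left(-5,27 \right)}\right) = 975 \left(-1316 + \left(- \frac{19}{3} + \frac{1}{3} \cdot 27\right)\right) = 975 \left(-1316 + \left(- \frac{19}{3} + 9\right)\right) = 975 \left(-1316 + \frac{8}{3}\right) = 975 \left(- \frac{3940}{3}\right) = -1280500$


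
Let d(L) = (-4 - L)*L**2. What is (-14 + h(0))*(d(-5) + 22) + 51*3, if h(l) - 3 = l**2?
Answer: -364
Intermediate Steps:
h(l) = 3 + l**2
d(L) = L**2*(-4 - L)
(-14 + h(0))*(d(-5) + 22) + 51*3 = (-14 + (3 + 0**2))*((-5)**2*(-4 - 1*(-5)) + 22) + 51*3 = (-14 + (3 + 0))*(25*(-4 + 5) + 22) + 153 = (-14 + 3)*(25*1 + 22) + 153 = -11*(25 + 22) + 153 = -11*47 + 153 = -517 + 153 = -364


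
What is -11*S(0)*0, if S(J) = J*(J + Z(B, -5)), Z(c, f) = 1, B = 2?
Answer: 0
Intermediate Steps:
S(J) = J*(1 + J) (S(J) = J*(J + 1) = J*(1 + J))
-11*S(0)*0 = -0*(1 + 0)*0 = -0*0 = -11*0*0 = 0*0 = 0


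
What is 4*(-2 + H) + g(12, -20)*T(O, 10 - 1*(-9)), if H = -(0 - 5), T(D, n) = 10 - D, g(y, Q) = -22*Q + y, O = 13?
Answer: -1344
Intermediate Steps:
g(y, Q) = y - 22*Q
H = 5 (H = -1*(-5) = 5)
4*(-2 + H) + g(12, -20)*T(O, 10 - 1*(-9)) = 4*(-2 + 5) + (12 - 22*(-20))*(10 - 1*13) = 4*3 + (12 + 440)*(10 - 13) = 12 + 452*(-3) = 12 - 1356 = -1344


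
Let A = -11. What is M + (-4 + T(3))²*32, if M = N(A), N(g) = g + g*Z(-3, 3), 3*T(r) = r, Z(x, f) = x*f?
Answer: 376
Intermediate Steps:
Z(x, f) = f*x
T(r) = r/3
N(g) = -8*g (N(g) = g + g*(3*(-3)) = g + g*(-9) = g - 9*g = -8*g)
M = 88 (M = -8*(-11) = 88)
M + (-4 + T(3))²*32 = 88 + (-4 + (⅓)*3)²*32 = 88 + (-4 + 1)²*32 = 88 + (-3)²*32 = 88 + 9*32 = 88 + 288 = 376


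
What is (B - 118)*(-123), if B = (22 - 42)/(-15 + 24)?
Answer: 44362/3 ≈ 14787.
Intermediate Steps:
B = -20/9 ≈ -2.2222
(B - 118)*(-123) = (-20/9 - 118)*(-123) = -1082/9*(-123) = 44362/3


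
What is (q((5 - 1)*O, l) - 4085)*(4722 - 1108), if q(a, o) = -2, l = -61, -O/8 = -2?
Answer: -14770418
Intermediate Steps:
O = 16 (O = -8*(-2) = 16)
(q((5 - 1)*O, l) - 4085)*(4722 - 1108) = (-2 - 4085)*(4722 - 1108) = -4087*3614 = -14770418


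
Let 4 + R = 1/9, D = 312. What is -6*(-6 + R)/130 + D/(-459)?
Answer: -2221/9945 ≈ -0.22333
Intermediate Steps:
R = -35/9 (R = -4 + 1/9 = -4 + ⅑ = -35/9 ≈ -3.8889)
-6*(-6 + R)/130 + D/(-459) = -6*(-6 - 35/9)/130 + 312/(-459) = -6*(-89/9)*(1/130) + 312*(-1/459) = (178/3)*(1/130) - 104/153 = 89/195 - 104/153 = -2221/9945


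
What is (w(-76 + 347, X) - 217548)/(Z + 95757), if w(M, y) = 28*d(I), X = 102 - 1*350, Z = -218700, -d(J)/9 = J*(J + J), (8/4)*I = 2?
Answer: 72684/40981 ≈ 1.7736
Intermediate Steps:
I = 1 (I = (½)*2 = 1)
d(J) = -18*J² (d(J) = -9*J*(J + J) = -9*J*2*J = -18*J²)
X = -248 (X = 102 - 350 = -248)
w(M, y) = -504 (w(M, y) = 28*(-18*1²) = 28*(-18*1) = 28*(-18) = -504)
(w(-76 + 347, X) - 217548)/(Z + 95757) = (-504 - 217548)/(-218700 + 95757) = -218052/(-122943) = -218052*(-1/122943) = 72684/40981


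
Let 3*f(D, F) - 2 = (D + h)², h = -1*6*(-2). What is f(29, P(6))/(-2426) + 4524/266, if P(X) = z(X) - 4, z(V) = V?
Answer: 5412999/322658 ≈ 16.776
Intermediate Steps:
h = 12 (h = -6*(-2) = 12)
P(X) = -4 + X (P(X) = X - 4 = -4 + X)
f(D, F) = ⅔ + (12 + D)²/3 (f(D, F) = ⅔ + (D + 12)²/3 = ⅔ + (12 + D)²/3)
f(29, P(6))/(-2426) + 4524/266 = (⅔ + (12 + 29)²/3)/(-2426) + 4524/266 = (⅔ + (⅓)*41²)*(-1/2426) + 4524*(1/266) = (⅔ + (⅓)*1681)*(-1/2426) + 2262/133 = (⅔ + 1681/3)*(-1/2426) + 2262/133 = 561*(-1/2426) + 2262/133 = -561/2426 + 2262/133 = 5412999/322658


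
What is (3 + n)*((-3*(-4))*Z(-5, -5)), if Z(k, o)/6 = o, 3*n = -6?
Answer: -360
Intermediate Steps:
n = -2 (n = (⅓)*(-6) = -2)
Z(k, o) = 6*o
(3 + n)*((-3*(-4))*Z(-5, -5)) = (3 - 2)*((-3*(-4))*(6*(-5))) = 1*(12*(-30)) = 1*(-360) = -360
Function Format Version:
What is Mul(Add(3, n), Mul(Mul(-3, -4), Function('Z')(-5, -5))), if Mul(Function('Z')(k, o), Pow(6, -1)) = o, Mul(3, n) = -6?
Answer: -360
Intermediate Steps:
n = -2 (n = Mul(Rational(1, 3), -6) = -2)
Function('Z')(k, o) = Mul(6, o)
Mul(Add(3, n), Mul(Mul(-3, -4), Function('Z')(-5, -5))) = Mul(Add(3, -2), Mul(Mul(-3, -4), Mul(6, -5))) = Mul(1, Mul(12, -30)) = Mul(1, -360) = -360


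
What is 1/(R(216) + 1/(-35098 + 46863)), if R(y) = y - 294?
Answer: -11765/917669 ≈ -0.012821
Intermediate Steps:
R(y) = -294 + y
1/(R(216) + 1/(-35098 + 46863)) = 1/((-294 + 216) + 1/(-35098 + 46863)) = 1/(-78 + 1/11765) = 1/(-917669/11765) = -11765/917669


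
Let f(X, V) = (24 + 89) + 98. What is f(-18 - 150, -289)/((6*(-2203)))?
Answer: -211/13218 ≈ -0.015963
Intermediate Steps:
f(X, V) = 211 (f(X, V) = 113 + 98 = 211)
f(-18 - 150, -289)/((6*(-2203))) = 211/((6*(-2203))) = 211/(-13218) = 211*(-1/13218) = -211/13218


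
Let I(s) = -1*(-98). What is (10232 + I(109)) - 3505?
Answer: 6825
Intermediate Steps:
I(s) = 98
(10232 + I(109)) - 3505 = (10232 + 98) - 3505 = 10330 - 3505 = 6825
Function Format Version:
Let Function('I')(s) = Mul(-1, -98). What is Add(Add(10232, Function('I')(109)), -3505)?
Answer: 6825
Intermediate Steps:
Function('I')(s) = 98
Add(Add(10232, Function('I')(109)), -3505) = Add(Add(10232, 98), -3505) = Add(10330, -3505) = 6825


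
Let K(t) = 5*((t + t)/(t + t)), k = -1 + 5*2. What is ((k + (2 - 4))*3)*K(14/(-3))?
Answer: 105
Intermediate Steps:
k = 9 (k = -1 + 10 = 9)
K(t) = 5 (K(t) = 5*((2*t)/((2*t))) = 5*((2*t)*(1/(2*t))) = 5*1 = 5)
((k + (2 - 4))*3)*K(14/(-3)) = ((9 + (2 - 4))*3)*5 = ((9 - 2)*3)*5 = (7*3)*5 = 21*5 = 105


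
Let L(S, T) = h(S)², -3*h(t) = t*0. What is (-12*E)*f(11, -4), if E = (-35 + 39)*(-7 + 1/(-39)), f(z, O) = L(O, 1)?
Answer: 0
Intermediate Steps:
h(t) = 0 (h(t) = -t*0/3 = -⅓*0 = 0)
L(S, T) = 0 (L(S, T) = 0² = 0)
f(z, O) = 0
E = -1096/39 (E = 4*(-7 - 1/39) = 4*(-274/39) = -1096/39 ≈ -28.103)
(-12*E)*f(11, -4) = -12*(-1096/39)*0 = (4384/13)*0 = 0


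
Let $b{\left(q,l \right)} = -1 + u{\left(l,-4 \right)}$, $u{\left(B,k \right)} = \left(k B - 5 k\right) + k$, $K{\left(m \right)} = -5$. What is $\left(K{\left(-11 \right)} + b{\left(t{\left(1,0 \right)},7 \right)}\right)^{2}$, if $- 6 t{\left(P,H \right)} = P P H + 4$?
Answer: $324$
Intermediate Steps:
$t{\left(P,H \right)} = - \frac{2}{3} - \frac{H P^{2}}{6}$ ($t{\left(P,H \right)} = - \frac{P P H + 4}{6} = - \frac{P^{2} H + 4}{6} = - \frac{H P^{2} + 4}{6} = - \frac{4 + H P^{2}}{6} = - \frac{2}{3} - \frac{H P^{2}}{6}$)
$u{\left(B,k \right)} = - 4 k + B k$ ($u{\left(B,k \right)} = \left(B k - 5 k\right) + k = \left(- 5 k + B k\right) + k = - 4 k + B k$)
$b{\left(q,l \right)} = 15 - 4 l$ ($b{\left(q,l \right)} = -1 - 4 \left(-4 + l\right) = -1 - \left(-16 + 4 l\right) = 15 - 4 l$)
$\left(K{\left(-11 \right)} + b{\left(t{\left(1,0 \right)},7 \right)}\right)^{2} = \left(-5 + \left(15 - 28\right)\right)^{2} = \left(-5 - 13\right)^{2} = \left(-18\right)^{2} = 324$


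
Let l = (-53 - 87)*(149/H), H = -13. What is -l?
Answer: -20860/13 ≈ -1604.6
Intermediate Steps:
l = 20860/13 (l = (-53 - 87)*(149/(-13)) = -20860*(-1)/13 = -140*(-149/13) = 20860/13 ≈ 1604.6)
-l = -1*20860/13 = -20860/13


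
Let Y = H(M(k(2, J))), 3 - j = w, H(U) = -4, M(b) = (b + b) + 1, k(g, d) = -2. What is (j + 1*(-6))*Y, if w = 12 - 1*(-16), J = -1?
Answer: 124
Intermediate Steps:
M(b) = 1 + 2*b (M(b) = 2*b + 1 = 1 + 2*b)
w = 28 (w = 12 + 16 = 28)
j = -25 (j = 3 - 1*28 = 3 - 28 = -25)
Y = -4
(j + 1*(-6))*Y = (-25 + 1*(-6))*(-4) = (-25 - 6)*(-4) = -31*(-4) = 124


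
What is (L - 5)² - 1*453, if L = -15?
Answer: -53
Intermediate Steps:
(L - 5)² - 1*453 = (-15 - 5)² - 1*453 = (-20)² - 453 = 400 - 453 = -53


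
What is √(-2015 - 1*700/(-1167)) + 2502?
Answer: 2502 + I*√2743389435/1167 ≈ 2502.0 + 44.882*I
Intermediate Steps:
√(-2015 - 1*700/(-1167)) + 2502 = √(-2015 - 700*(-1/1167)) + 2502 = √(-2015 + 700/1167) + 2502 = √(-2350805/1167) + 2502 = I*√2743389435/1167 + 2502 = 2502 + I*√2743389435/1167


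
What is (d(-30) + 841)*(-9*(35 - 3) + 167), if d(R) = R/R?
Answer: -101882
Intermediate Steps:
d(R) = 1
(d(-30) + 841)*(-9*(35 - 3) + 167) = (1 + 841)*(-9*(35 - 3) + 167) = 842*(-9*32 + 167) = 842*(-288 + 167) = 842*(-121) = -101882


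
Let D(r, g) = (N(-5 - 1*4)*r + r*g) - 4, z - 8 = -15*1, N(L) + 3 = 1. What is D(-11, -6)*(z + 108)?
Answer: 8484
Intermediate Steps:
N(L) = -2 (N(L) = -3 + 1 = -2)
z = -7 (z = 8 - 15*1 = 8 - 15 = -7)
D(r, g) = -4 - 2*r + g*r (D(r, g) = (-2*r + r*g) - 4 = (-2*r + g*r) - 4 = -4 - 2*r + g*r)
D(-11, -6)*(z + 108) = (-4 - 2*(-11) - 6*(-11))*(-7 + 108) = (-4 + 22 + 66)*101 = 84*101 = 8484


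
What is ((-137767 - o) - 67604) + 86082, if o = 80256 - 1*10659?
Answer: -188886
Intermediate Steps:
o = 69597 (o = 80256 - 10659 = 69597)
((-137767 - o) - 67604) + 86082 = ((-137767 - 1*69597) - 67604) + 86082 = ((-137767 - 69597) - 67604) + 86082 = (-207364 - 67604) + 86082 = -274968 + 86082 = -188886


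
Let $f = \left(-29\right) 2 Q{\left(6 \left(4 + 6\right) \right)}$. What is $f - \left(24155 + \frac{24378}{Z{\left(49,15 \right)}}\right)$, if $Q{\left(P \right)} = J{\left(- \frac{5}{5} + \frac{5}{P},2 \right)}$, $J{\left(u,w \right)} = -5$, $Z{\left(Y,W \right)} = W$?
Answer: $- \frac{127451}{5} \approx -25490.0$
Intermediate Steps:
$Q{\left(P \right)} = -5$
$f = 290$ ($f = \left(-29\right) 2 \left(-5\right) = \left(-58\right) \left(-5\right) = 290$)
$f - \left(24155 + \frac{24378}{Z{\left(49,15 \right)}}\right) = 290 - \left(24155 + \frac{24378}{15}\right) = 290 - \frac{128901}{5} = - \frac{127451}{5}$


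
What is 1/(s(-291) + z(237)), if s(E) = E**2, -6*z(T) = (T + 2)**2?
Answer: 6/450965 ≈ 1.3305e-5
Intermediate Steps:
z(T) = -(2 + T)**2/6 (z(T) = -(T + 2)**2/6 = -(2 + T)**2/6)
1/(s(-291) + z(237)) = 1/((-291)**2 - (2 + 237)**2/6) = 1/(84681 - 1/6*239**2) = 1/(84681 - 1/6*57121) = 1/(84681 - 57121/6) = 1/(450965/6) = 6/450965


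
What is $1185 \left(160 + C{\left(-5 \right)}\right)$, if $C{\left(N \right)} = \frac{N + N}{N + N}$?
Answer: $190785$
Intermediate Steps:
$C{\left(N \right)} = 1$ ($C{\left(N \right)} = \frac{2 N}{2 N} = 2 N \frac{1}{2 N} = 1$)
$1185 \left(160 + C{\left(-5 \right)}\right) = 1185 \left(160 + 1\right) = 1185 \cdot 161 = 190785$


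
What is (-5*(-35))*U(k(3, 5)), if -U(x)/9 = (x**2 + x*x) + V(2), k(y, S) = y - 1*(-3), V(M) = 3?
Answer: -118125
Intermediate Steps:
k(y, S) = 3 + y (k(y, S) = y + 3 = 3 + y)
U(x) = -27 - 18*x**2 (U(x) = -9*((x**2 + x*x) + 3) = -9*((x**2 + x**2) + 3) = -9*(2*x**2 + 3) = -9*(3 + 2*x**2) = -27 - 18*x**2)
(-5*(-35))*U(k(3, 5)) = (-5*(-35))*(-27 - 18*(3 + 3)**2) = 175*(-27 - 18*6**2) = 175*(-27 - 18*36) = 175*(-27 - 648) = 175*(-675) = -118125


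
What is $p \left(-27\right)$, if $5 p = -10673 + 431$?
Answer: $\frac{276534}{5} \approx 55307.0$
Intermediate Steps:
$p = - \frac{10242}{5}$ ($p = \frac{-10673 + 431}{5} = \frac{1}{5} \left(-10242\right) = - \frac{10242}{5} \approx -2048.4$)
$p \left(-27\right) = \left(- \frac{10242}{5}\right) \left(-27\right) = \frac{276534}{5}$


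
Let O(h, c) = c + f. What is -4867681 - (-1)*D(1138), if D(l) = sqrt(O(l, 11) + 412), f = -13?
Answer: -4867681 + sqrt(410) ≈ -4.8677e+6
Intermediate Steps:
O(h, c) = -13 + c (O(h, c) = c - 13 = -13 + c)
D(l) = sqrt(410) (D(l) = sqrt((-13 + 11) + 412) = sqrt(-2 + 412) = sqrt(410))
-4867681 - (-1)*D(1138) = -4867681 - (-1)*sqrt(410) = -4867681 + sqrt(410)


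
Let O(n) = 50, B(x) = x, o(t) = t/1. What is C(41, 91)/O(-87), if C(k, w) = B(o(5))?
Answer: 1/10 ≈ 0.10000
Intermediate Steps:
o(t) = t (o(t) = t*1 = t)
C(k, w) = 5
C(41, 91)/O(-87) = 5/50 = 5*(1/50) = 1/10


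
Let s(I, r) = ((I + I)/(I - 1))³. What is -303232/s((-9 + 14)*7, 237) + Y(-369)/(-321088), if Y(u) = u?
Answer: -478350084650933/13766648000 ≈ -34747.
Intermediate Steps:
s(I, r) = 8*I³/(-1 + I)³ (s(I, r) = ((2*I)/(-1 + I))³ = (2*I/(-1 + I))³ = 8*I³/(-1 + I)³)
-303232/s((-9 + 14)*7, 237) + Y(-369)/(-321088) = -303232*(-1 + (-9 + 14)*7)³/(2744*(-9 + 14)³) - 369/(-321088) = -303232*(-1 + 5*7)³/343000 - 369*(-1/321088) = -303232*(-1 + 35)³/343000 + 369/321088 = -303232/(8*42875/34³) + 369/321088 = -303232/(8*42875*(1/39304)) + 369/321088 = -303232/42875/4913 + 369/321088 = -303232*4913/42875 + 369/321088 = -1489778816/42875 + 369/321088 = -478350084650933/13766648000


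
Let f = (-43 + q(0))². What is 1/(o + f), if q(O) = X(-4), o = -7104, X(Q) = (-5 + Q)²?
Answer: -1/5660 ≈ -0.00017668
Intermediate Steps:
q(O) = 81 (q(O) = (-5 - 4)² = (-9)² = 81)
f = 1444 (f = (-43 + 81)² = 38² = 1444)
1/(o + f) = 1/(-7104 + 1444) = 1/(-5660) = -1/5660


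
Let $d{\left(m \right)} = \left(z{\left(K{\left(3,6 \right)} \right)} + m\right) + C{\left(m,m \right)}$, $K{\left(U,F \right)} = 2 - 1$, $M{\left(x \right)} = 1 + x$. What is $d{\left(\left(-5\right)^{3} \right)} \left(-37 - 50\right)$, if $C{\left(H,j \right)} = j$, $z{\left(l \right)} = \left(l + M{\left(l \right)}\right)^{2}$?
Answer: $20967$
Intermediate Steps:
$K{\left(U,F \right)} = 1$ ($K{\left(U,F \right)} = 2 - 1 = 1$)
$z{\left(l \right)} = \left(1 + 2 l\right)^{2}$ ($z{\left(l \right)} = \left(l + \left(1 + l\right)\right)^{2} = \left(1 + 2 l\right)^{2}$)
$d{\left(m \right)} = 9 + 2 m$ ($d{\left(m \right)} = \left(\left(1 + 2 \cdot 1\right)^{2} + m\right) + m = \left(\left(1 + 2\right)^{2} + m\right) + m = \left(3^{2} + m\right) + m = \left(9 + m\right) + m = 9 + 2 m$)
$d{\left(\left(-5\right)^{3} \right)} \left(-37 - 50\right) = \left(9 + 2 \left(-5\right)^{3}\right) \left(-37 - 50\right) = \left(9 + 2 \left(-125\right)\right) \left(-87\right) = \left(9 - 250\right) \left(-87\right) = \left(-241\right) \left(-87\right) = 20967$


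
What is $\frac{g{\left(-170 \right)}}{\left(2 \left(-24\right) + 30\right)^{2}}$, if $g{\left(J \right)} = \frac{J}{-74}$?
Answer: $\frac{85}{11988} \approx 0.0070904$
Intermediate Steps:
$g{\left(J \right)} = - \frac{J}{74}$ ($g{\left(J \right)} = J \left(- \frac{1}{74}\right) = - \frac{J}{74}$)
$\frac{g{\left(-170 \right)}}{\left(2 \left(-24\right) + 30\right)^{2}} = \frac{\left(- \frac{1}{74}\right) \left(-170\right)}{\left(2 \left(-24\right) + 30\right)^{2}} = \frac{85}{37 \left(-48 + 30\right)^{2}} = \frac{85}{37 \left(-18\right)^{2}} = \frac{85}{37 \cdot 324} = \frac{85}{37} \cdot \frac{1}{324} = \frac{85}{11988}$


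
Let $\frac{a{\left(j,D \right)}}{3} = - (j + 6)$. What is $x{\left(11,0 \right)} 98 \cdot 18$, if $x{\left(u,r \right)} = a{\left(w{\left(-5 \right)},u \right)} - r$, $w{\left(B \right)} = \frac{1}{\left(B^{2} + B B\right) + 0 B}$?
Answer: $- \frac{796446}{25} \approx -31858.0$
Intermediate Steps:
$w{\left(B \right)} = \frac{1}{2 B^{2}}$ ($w{\left(B \right)} = \frac{1}{\left(B^{2} + B^{2}\right) + 0} = \frac{1}{2 B^{2} + 0} = \frac{1}{2 B^{2}}$)
$a{\left(j,D \right)} = -18 - 3 j$ ($a{\left(j,D \right)} = 3 \left(- (j + 6)\right) = 3 \left(- (6 + j)\right) = 3 \left(-6 - j\right) = -18 - 3 j$)
$x{\left(u,r \right)} = - \frac{903}{50} - r$ ($x{\left(u,r \right)} = \left(-18 - 3 \frac{1}{2 \cdot 25}\right) - r = \left(-18 - 3 \cdot \frac{1}{2} \cdot \frac{1}{25}\right) - r = \left(-18 - \frac{3}{50}\right) - r = - \frac{903}{50} - r$)
$x{\left(11,0 \right)} 98 \cdot 18 = \left(- \frac{903}{50} - 0\right) 98 \cdot 18 = \left(- \frac{903}{50} + 0\right) 98 \cdot 18 = \left(- \frac{903}{50}\right) 98 \cdot 18 = \left(- \frac{44247}{25}\right) 18 = - \frac{796446}{25}$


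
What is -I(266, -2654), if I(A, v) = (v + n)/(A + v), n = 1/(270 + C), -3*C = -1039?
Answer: -4907243/4415412 ≈ -1.1114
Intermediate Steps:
C = 1039/3 (C = -1/3*(-1039) = 1039/3 ≈ 346.33)
n = 3/1849 (n = 1/(270 + 1039/3) = 1/(1849/3) = 3/1849 ≈ 0.0016225)
I(A, v) = (3/1849 + v)/(A + v) (I(A, v) = (v + 3/1849)/(A + v) = (3/1849 + v)/(A + v))
-I(266, -2654) = -(3/1849 - 2654)/(266 - 2654) = -(-4907243)/((-2388)*1849) = -(-1)*(-4907243)/(2388*1849) = -1*4907243/4415412 = -4907243/4415412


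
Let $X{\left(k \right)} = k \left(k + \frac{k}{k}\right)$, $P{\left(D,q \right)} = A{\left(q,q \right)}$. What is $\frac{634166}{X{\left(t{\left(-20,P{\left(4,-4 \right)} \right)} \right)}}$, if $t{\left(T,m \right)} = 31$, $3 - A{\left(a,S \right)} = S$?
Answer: $\frac{317083}{496} \approx 639.28$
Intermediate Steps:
$A{\left(a,S \right)} = 3 - S$
$P{\left(D,q \right)} = 3 - q$
$X{\left(k \right)} = k \left(1 + k\right)$ ($X{\left(k \right)} = k \left(k + 1\right) = k \left(1 + k\right)$)
$\frac{634166}{X{\left(t{\left(-20,P{\left(4,-4 \right)} \right)} \right)}} = \frac{634166}{31 \left(1 + 31\right)} = \frac{634166}{31 \cdot 32} = \frac{634166}{992} = 634166 \cdot \frac{1}{992} = \frac{317083}{496}$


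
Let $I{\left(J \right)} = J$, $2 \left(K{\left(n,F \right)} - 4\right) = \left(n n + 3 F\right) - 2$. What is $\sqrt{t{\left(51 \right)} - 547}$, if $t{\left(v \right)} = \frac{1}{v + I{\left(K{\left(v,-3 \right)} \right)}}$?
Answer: $\frac{i \sqrt{4430694}}{90} \approx 23.388 i$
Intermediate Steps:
$K{\left(n,F \right)} = 3 + \frac{n^{2}}{2} + \frac{3 F}{2}$ ($K{\left(n,F \right)} = 4 + \frac{\left(n n + 3 F\right) - 2}{2} = 4 + \frac{\left(n^{2} + 3 F\right) - 2}{2} = 4 + \frac{-2 + n^{2} + 3 F}{2} = 4 + \left(-1 + \frac{n^{2}}{2} + \frac{3 F}{2}\right) = 3 + \frac{n^{2}}{2} + \frac{3 F}{2}$)
$t{\left(v \right)} = \frac{1}{- \frac{3}{2} + v + \frac{v^{2}}{2}}$ ($t{\left(v \right)} = \frac{1}{v + \left(3 + \frac{v^{2}}{2} + \frac{3}{2} \left(-3\right)\right)} = \frac{1}{v + \left(3 + \frac{v^{2}}{2} - \frac{9}{2}\right)} = \frac{1}{v + \left(- \frac{3}{2} + \frac{v^{2}}{2}\right)} = \frac{1}{- \frac{3}{2} + v + \frac{v^{2}}{2}}$)
$\sqrt{t{\left(51 \right)} - 547} = \sqrt{\frac{2}{-3 + 51^{2} + 2 \cdot 51} - 547} = \sqrt{\frac{2}{-3 + 2601 + 102} - 547} = \sqrt{\frac{2}{2700} - 547} = \sqrt{2 \cdot \frac{1}{2700} - 547} = \sqrt{\frac{1}{1350} - 547} = \sqrt{- \frac{738449}{1350}} = \frac{i \sqrt{4430694}}{90}$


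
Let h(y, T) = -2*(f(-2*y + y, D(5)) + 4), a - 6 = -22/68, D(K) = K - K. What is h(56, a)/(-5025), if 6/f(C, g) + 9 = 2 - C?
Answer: 404/246225 ≈ 0.0016408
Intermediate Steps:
D(K) = 0
f(C, g) = 6/(-7 - C) (f(C, g) = 6/(-9 + (2 - C)) = 6/(-7 - C))
a = 193/34 (a = 6 - 22/68 = 6 - 22*1/68 = 6 - 11/34 = 193/34 ≈ 5.6765)
h(y, T) = -8 + 12/(7 - y) (h(y, T) = -2*(-6/(7 + (-2*y + y)) + 4) = -2*(-6/(7 - y) + 4) = -2*(4 - 6/(7 - y)) = -8 + 12/(7 - y))
h(56, a)/(-5025) = (4*(11 - 2*56)/(-7 + 56))/(-5025) = (4*(11 - 112)/49)*(-1/5025) = (4*(1/49)*(-101))*(-1/5025) = -404/49*(-1/5025) = 404/246225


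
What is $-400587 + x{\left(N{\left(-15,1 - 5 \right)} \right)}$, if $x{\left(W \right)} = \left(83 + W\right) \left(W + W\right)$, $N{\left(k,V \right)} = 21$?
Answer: $-396219$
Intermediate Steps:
$x{\left(W \right)} = 2 W \left(83 + W\right)$ ($x{\left(W \right)} = \left(83 + W\right) 2 W = 2 W \left(83 + W\right)$)
$-400587 + x{\left(N{\left(-15,1 - 5 \right)} \right)} = -400587 + 2 \cdot 21 \left(83 + 21\right) = -400587 + 2 \cdot 21 \cdot 104 = -400587 + 4368 = -396219$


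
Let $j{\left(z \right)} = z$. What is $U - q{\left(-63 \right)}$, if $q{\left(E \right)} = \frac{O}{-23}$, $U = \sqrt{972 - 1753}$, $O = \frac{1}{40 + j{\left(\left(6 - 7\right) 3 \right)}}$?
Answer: $\frac{1}{851} + i \sqrt{781} \approx 0.0011751 + 27.946 i$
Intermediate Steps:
$O = \frac{1}{37}$ ($O = \frac{1}{40 + \left(6 - 7\right) 3} = \frac{1}{40 - 3} = \frac{1}{37} \approx 0.027027$)
$U = i \sqrt{781}$ ($U = \sqrt{-781} = i \sqrt{781} \approx 27.946 i$)
$q{\left(E \right)} = - \frac{1}{851}$ ($q{\left(E \right)} = \frac{1}{37 \left(-23\right)} = \frac{1}{37} \left(- \frac{1}{23}\right) = - \frac{1}{851}$)
$U - q{\left(-63 \right)} = i \sqrt{781} - - \frac{1}{851} = i \sqrt{781} + \frac{1}{851} = \frac{1}{851} + i \sqrt{781}$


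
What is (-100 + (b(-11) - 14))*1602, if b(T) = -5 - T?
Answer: -173016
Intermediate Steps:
(-100 + (b(-11) - 14))*1602 = (-100 + ((-5 - 1*(-11)) - 14))*1602 = (-100 + ((-5 + 11) - 14))*1602 = (-100 + (6 - 14))*1602 = (-100 - 8)*1602 = -108*1602 = -173016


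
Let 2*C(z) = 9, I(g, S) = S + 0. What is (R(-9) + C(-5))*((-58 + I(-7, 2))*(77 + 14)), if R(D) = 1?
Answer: -28028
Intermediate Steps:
I(g, S) = S
C(z) = 9/2 (C(z) = (1/2)*9 = 9/2)
(R(-9) + C(-5))*((-58 + I(-7, 2))*(77 + 14)) = (1 + 9/2)*((-58 + 2)*(77 + 14)) = 11*(-56*91)/2 = (11/2)*(-5096) = -28028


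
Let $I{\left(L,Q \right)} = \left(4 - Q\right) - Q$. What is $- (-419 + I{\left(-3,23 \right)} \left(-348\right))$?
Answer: $-14197$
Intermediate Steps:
$I{\left(L,Q \right)} = 4 - 2 Q$
$- (-419 + I{\left(-3,23 \right)} \left(-348\right)) = - (-419 + \left(4 - 46\right) \left(-348\right)) = - (-419 - -14616) = - (-419 + 14616) = \left(-1\right) 14197 = -14197$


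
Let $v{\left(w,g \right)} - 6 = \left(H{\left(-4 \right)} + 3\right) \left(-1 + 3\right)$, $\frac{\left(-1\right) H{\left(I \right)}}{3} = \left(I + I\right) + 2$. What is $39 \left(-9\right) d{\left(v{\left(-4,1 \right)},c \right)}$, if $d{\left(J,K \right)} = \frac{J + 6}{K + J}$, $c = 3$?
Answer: $- \frac{6318}{17} \approx -371.65$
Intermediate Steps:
$H{\left(I \right)} = -6 - 6 I$ ($H{\left(I \right)} = - 3 \left(\left(I + I\right) + 2\right) = - 3 \left(2 I + 2\right) = - 3 \left(2 + 2 I\right) = -6 - 6 I$)
$v{\left(w,g \right)} = 48$ ($v{\left(w,g \right)} = 6 + \left(\left(-6 - -24\right) + 3\right) \left(-1 + 3\right) = 6 + \left(\left(-6 + 24\right) + 3\right) 2 = 6 + \left(18 + 3\right) 2 = 6 + 21 \cdot 2 = 6 + 42 = 48$)
$d{\left(J,K \right)} = \frac{6 + J}{J + K}$
$39 \left(-9\right) d{\left(v{\left(-4,1 \right)},c \right)} = 39 \left(-9\right) \frac{6 + 48}{48 + 3} = - 351 \cdot \frac{1}{51} \cdot 54 = \left(-351\right) \frac{18}{17} = - \frac{6318}{17}$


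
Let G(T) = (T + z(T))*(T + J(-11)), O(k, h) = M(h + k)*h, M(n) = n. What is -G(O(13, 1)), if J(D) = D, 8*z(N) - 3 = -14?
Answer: -303/8 ≈ -37.875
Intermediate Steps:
z(N) = -11/8 (z(N) = 3/8 + (⅛)*(-14) = 3/8 - 7/4 = -11/8)
O(k, h) = h*(h + k) (O(k, h) = (h + k)*h = h*(h + k))
G(T) = (-11 + T)*(-11/8 + T) (G(T) = (T - 11/8)*(T - 11) = (-11/8 + T)*(-11 + T) = (-11 + T)*(-11/8 + T))
-G(O(13, 1)) = -(121/8 + (1*(1 + 13))² - 99*(1 + 13)/8) = -(121/8 + (1*14)² - 99*14/8) = -(121/8 + 14² - 99/8*14) = -(121/8 + 196 - 693/4) = -1*303/8 = -303/8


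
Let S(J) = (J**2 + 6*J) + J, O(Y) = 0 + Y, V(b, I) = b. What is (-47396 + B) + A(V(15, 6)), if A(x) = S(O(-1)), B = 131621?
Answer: 84219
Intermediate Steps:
O(Y) = Y
S(J) = J**2 + 7*J
A(x) = -6 (A(x) = -(7 - 1) = -1*6 = -6)
(-47396 + B) + A(V(15, 6)) = (-47396 + 131621) - 6 = 84225 - 6 = 84219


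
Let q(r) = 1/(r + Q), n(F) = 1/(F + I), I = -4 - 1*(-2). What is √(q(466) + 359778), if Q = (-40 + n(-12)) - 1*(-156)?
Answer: 2*√5969941103215/8147 ≈ 599.82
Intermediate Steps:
I = -2 (I = -4 + 2 = -2)
n(F) = 1/(-2 + F) (n(F) = 1/(F - 2) = 1/(-2 + F))
Q = 1623/14 (Q = (-40 + 1/(-2 - 12)) - 1*(-156) = (-40 + 1/(-14)) + 156 = (-40 - 1/14) + 156 = -561/14 + 156 = 1623/14 ≈ 115.93)
q(r) = 1/(1623/14 + r) (q(r) = 1/(r + 1623/14) = 1/(1623/14 + r))
√(q(466) + 359778) = √(14/(1623 + 14*466) + 359778) = √(14/(1623 + 6524) + 359778) = √(14/8147 + 359778) = √(2931111380/8147) = 2*√5969941103215/8147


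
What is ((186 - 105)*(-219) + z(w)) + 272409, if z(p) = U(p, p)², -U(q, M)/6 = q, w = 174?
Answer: 1344606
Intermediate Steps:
U(q, M) = -6*q
z(p) = 36*p² (z(p) = (-6*p)² = 36*p²)
((186 - 105)*(-219) + z(w)) + 272409 = ((186 - 105)*(-219) + 36*174²) + 272409 = (81*(-219) + 36*30276) + 272409 = (-17739 + 1089936) + 272409 = 1072197 + 272409 = 1344606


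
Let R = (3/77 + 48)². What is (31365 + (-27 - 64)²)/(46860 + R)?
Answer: 235061134/291515541 ≈ 0.80634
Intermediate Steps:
R = 13682601/5929 (R = (3*(1/77) + 48)² = (3/77 + 48)² = (3699/77)² = 13682601/5929 ≈ 2307.7)
(31365 + (-27 - 64)²)/(46860 + R) = (31365 + (-27 - 64)²)/(46860 + 13682601/5929) = (31365 + (-91)²)/(291515541/5929) = (31365 + 8281)*(5929/291515541) = 39646*(5929/291515541) = 235061134/291515541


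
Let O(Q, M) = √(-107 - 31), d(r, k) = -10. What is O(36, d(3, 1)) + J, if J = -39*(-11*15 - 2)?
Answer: 6513 + I*√138 ≈ 6513.0 + 11.747*I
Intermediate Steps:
O(Q, M) = I*√138 (O(Q, M) = √(-138) = I*√138)
J = 6513 (J = -39*(-165 - 2) = -39*(-167) = 6513)
O(36, d(3, 1)) + J = I*√138 + 6513 = 6513 + I*√138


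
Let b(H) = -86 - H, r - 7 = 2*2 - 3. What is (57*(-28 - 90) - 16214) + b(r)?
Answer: -23034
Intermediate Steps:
r = 8 (r = 7 + (2*2 - 3) = 7 + (4 - 3) = 7 + 1 = 8)
(57*(-28 - 90) - 16214) + b(r) = (57*(-28 - 90) - 16214) + (-86 - 1*8) = (57*(-118) - 16214) + (-86 - 8) = (-6726 - 16214) - 94 = -22940 - 94 = -23034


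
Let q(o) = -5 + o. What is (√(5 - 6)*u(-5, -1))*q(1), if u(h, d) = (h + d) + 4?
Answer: 8*I ≈ 8.0*I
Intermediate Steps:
u(h, d) = 4 + d + h (u(h, d) = (d + h) + 4 = 4 + d + h)
(√(5 - 6)*u(-5, -1))*q(1) = (√(5 - 6)*(4 - 1 - 5))*(-5 + 1) = (√(-1)*(-2))*(-4) = (I*(-2))*(-4) = -2*I*(-4) = 8*I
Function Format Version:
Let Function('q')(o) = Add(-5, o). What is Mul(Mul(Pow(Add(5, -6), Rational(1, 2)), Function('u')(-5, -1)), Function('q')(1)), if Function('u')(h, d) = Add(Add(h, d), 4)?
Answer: Mul(8, I) ≈ Mul(8.0000, I)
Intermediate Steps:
Function('u')(h, d) = Add(4, d, h) (Function('u')(h, d) = Add(Add(d, h), 4) = Add(4, d, h))
Mul(Mul(Pow(Add(5, -6), Rational(1, 2)), Function('u')(-5, -1)), Function('q')(1)) = Mul(Mul(Pow(Add(5, -6), Rational(1, 2)), Add(4, -1, -5)), Add(-5, 1)) = Mul(Mul(Pow(-1, Rational(1, 2)), -2), -4) = Mul(Mul(I, -2), -4) = Mul(Mul(-2, I), -4) = Mul(8, I)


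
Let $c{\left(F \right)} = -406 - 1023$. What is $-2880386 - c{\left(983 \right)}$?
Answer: $-2878957$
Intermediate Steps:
$c{\left(F \right)} = -1429$ ($c{\left(F \right)} = -406 - 1023 = -1429$)
$-2880386 - c{\left(983 \right)} = -2880386 - -1429 = -2880386 + 1429 = -2878957$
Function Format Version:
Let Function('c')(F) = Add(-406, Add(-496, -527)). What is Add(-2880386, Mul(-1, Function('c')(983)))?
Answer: -2878957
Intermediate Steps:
Function('c')(F) = -1429 (Function('c')(F) = Add(-406, -1023) = -1429)
Add(-2880386, Mul(-1, Function('c')(983))) = Add(-2880386, Mul(-1, -1429)) = Add(-2880386, 1429) = -2878957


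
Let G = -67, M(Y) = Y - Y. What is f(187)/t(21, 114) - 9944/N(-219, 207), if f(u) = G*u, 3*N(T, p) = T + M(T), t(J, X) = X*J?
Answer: 22891319/174762 ≈ 130.99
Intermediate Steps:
t(J, X) = J*X
M(Y) = 0
N(T, p) = T/3 (N(T, p) = (T + 0)/3 = T/3)
f(u) = -67*u
f(187)/t(21, 114) - 9944/N(-219, 207) = (-67*187)/((21*114)) - 9944/((⅓)*(-219)) = -12529/2394 - 9944/(-73) = -12529*1/2394 - 9944*(-1/73) = -12529/2394 + 9944/73 = 22891319/174762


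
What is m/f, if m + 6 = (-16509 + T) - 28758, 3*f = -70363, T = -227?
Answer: 136500/70363 ≈ 1.9399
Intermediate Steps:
f = -70363/3 (f = (⅓)*(-70363) = -70363/3 ≈ -23454.)
m = -45500 (m = -6 + ((-16509 - 227) - 28758) = -6 + (-16736 - 28758) = -6 - 45494 = -45500)
m/f = -45500/(-70363/3) = -45500*(-3/70363) = 136500/70363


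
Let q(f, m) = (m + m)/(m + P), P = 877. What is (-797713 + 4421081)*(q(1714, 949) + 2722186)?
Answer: 9005362178131256/913 ≈ 9.8635e+12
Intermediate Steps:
q(f, m) = 2*m/(877 + m) (q(f, m) = (m + m)/(m + 877) = (2*m)/(877 + m) = 2*m/(877 + m))
(-797713 + 4421081)*(q(1714, 949) + 2722186) = (-797713 + 4421081)*(2*949/(877 + 949) + 2722186) = 3623368*(2*949/1826 + 2722186) = 3623368*(2*949*(1/1826) + 2722186) = 3623368*(949/913 + 2722186) = 3623368*(2485356767/913) = 9005362178131256/913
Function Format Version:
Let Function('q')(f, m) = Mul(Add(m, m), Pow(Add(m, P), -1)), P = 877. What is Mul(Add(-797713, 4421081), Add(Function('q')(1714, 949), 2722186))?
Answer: Rational(9005362178131256, 913) ≈ 9.8635e+12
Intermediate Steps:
Function('q')(f, m) = Mul(2, m, Pow(Add(877, m), -1)) (Function('q')(f, m) = Mul(Add(m, m), Pow(Add(m, 877), -1)) = Mul(Mul(2, m), Pow(Add(877, m), -1)) = Mul(2, m, Pow(Add(877, m), -1)))
Mul(Add(-797713, 4421081), Add(Function('q')(1714, 949), 2722186)) = Mul(Add(-797713, 4421081), Add(Mul(2, 949, Pow(Add(877, 949), -1)), 2722186)) = Mul(3623368, Add(Mul(2, 949, Pow(1826, -1)), 2722186)) = Mul(3623368, Add(Mul(2, 949, Rational(1, 1826)), 2722186)) = Mul(3623368, Add(Rational(949, 913), 2722186)) = Mul(3623368, Rational(2485356767, 913)) = Rational(9005362178131256, 913)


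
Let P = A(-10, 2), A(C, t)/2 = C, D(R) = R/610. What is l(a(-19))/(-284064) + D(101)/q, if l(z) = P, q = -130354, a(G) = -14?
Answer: 97601771/1411725998760 ≈ 6.9136e-5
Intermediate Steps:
D(R) = R/610 (D(R) = R*(1/610) = R/610)
A(C, t) = 2*C
P = -20 (P = 2*(-10) = -20)
l(z) = -20
l(a(-19))/(-284064) + D(101)/q = -20/(-284064) + ((1/610)*101)/(-130354) = -20*(-1/284064) + (101/610)*(-1/130354) = 5/71016 - 101/79515940 = 97601771/1411725998760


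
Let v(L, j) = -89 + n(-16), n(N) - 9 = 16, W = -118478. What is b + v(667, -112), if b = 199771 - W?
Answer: 318185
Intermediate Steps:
n(N) = 25 (n(N) = 9 + 16 = 25)
b = 318249 (b = 199771 - 1*(-118478) = 199771 + 118478 = 318249)
v(L, j) = -64 (v(L, j) = -89 + 25 = -64)
b + v(667, -112) = 318249 - 64 = 318185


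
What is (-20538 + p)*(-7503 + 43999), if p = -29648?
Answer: -1831588256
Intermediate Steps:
(-20538 + p)*(-7503 + 43999) = (-20538 - 29648)*(-7503 + 43999) = -50186*36496 = -1831588256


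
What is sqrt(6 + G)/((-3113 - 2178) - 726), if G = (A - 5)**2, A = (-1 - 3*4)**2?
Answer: -sqrt(26902)/6017 ≈ -0.027259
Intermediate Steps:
A = 169 (A = (-1 - 12)**2 = (-13)**2 = 169)
G = 26896 (G = (169 - 5)**2 = 164**2 = 26896)
sqrt(6 + G)/((-3113 - 2178) - 726) = sqrt(6 + 26896)/((-3113 - 2178) - 726) = sqrt(26902)/(-5291 - 726) = sqrt(26902)/(-6017) = -sqrt(26902)/6017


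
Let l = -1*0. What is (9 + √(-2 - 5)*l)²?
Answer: 81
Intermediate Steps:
l = 0
(9 + √(-2 - 5)*l)² = (9 + √(-2 - 5)*0)² = (9 + √(-7)*0)² = (9 + (I*√7)*0)² = (9 + 0)² = 9² = 81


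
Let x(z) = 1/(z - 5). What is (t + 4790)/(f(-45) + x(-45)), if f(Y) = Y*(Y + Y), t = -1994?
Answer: 139800/202499 ≈ 0.69037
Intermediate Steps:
x(z) = 1/(-5 + z)
f(Y) = 2*Y² (f(Y) = Y*(2*Y) = 2*Y²)
(t + 4790)/(f(-45) + x(-45)) = (-1994 + 4790)/(2*(-45)² + 1/(-5 - 45)) = 2796/(2*2025 + 1/(-50)) = 2796/(4050 - 1/50) = 2796/(202499/50) = 2796*(50/202499) = 139800/202499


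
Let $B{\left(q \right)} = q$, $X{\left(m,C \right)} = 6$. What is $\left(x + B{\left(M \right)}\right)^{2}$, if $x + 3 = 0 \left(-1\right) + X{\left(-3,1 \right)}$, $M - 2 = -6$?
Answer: $1$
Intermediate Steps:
$M = -4$ ($M = 2 - 6 = -4$)
$x = 3$ ($x = -3 + \left(0 \left(-1\right) + 6\right) = -3 + \left(0 + 6\right) = -3 + 6 = 3$)
$\left(x + B{\left(M \right)}\right)^{2} = \left(3 - 4\right)^{2} = \left(-1\right)^{2} = 1$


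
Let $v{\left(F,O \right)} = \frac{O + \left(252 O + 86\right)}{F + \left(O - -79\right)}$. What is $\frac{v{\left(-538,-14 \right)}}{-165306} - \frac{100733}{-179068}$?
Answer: $\frac{1312611336491}{2333546667364} \approx 0.5625$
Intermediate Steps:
$v{\left(F,O \right)} = \frac{86 + 253 O}{79 + F + O}$ ($v{\left(F,O \right)} = \frac{O + \left(86 + 252 O\right)}{F + \left(O + 79\right)} = \frac{86 + 253 O}{F + \left(79 + O\right)} = \frac{86 + 253 O}{79 + F + O}$)
$\frac{v{\left(-538,-14 \right)}}{-165306} - \frac{100733}{-179068} = \frac{\frac{1}{79 - 538 - 14} \left(86 + 253 \left(-14\right)\right)}{-165306} - \frac{100733}{-179068} = \frac{86 - 3542}{-473} \left(- \frac{1}{165306}\right) - - \frac{100733}{179068} = \left(- \frac{1}{473}\right) \left(-3456\right) \left(- \frac{1}{165306}\right) + \frac{100733}{179068} = \frac{3456}{473} \left(- \frac{1}{165306}\right) + \frac{100733}{179068} = - \frac{576}{13031623} + \frac{100733}{179068} = \frac{1312611336491}{2333546667364}$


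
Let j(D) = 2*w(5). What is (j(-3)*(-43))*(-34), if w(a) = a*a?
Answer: 73100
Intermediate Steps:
w(a) = a²
j(D) = 50 (j(D) = 2*5² = 2*25 = 50)
(j(-3)*(-43))*(-34) = (50*(-43))*(-34) = -2150*(-34) = 73100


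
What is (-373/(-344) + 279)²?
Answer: 9283129801/118336 ≈ 78447.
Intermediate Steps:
(-373/(-344) + 279)² = (-373*(-1/344) + 279)² = (373/344 + 279)² = (96349/344)² = 9283129801/118336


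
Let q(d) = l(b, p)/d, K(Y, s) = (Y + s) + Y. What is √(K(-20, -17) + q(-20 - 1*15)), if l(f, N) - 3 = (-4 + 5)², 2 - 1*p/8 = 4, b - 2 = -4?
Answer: I*√69965/35 ≈ 7.5574*I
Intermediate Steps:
b = -2 (b = 2 - 4 = -2)
p = -16 (p = 16 - 8*4 = 16 - 32 = -16)
l(f, N) = 4 (l(f, N) = 3 + (-4 + 5)² = 3 + 1² = 3 + 1 = 4)
K(Y, s) = s + 2*Y
q(d) = 4/d
√(K(-20, -17) + q(-20 - 1*15)) = √((-17 + 2*(-20)) + 4/(-20 - 1*15)) = √((-17 - 40) + 4/(-20 - 15)) = √(-57 + 4/(-35)) = √(-57 + 4*(-1/35)) = √(-57 - 4/35) = √(-1999/35) = I*√69965/35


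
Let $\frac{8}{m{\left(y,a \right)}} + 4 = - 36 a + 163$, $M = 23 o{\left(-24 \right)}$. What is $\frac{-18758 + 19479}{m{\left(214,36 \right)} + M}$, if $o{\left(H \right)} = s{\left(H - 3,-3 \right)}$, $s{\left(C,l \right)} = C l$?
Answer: $\frac{819777}{2118223} \approx 0.38701$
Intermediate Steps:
$o{\left(H \right)} = 9 - 3 H$ ($o{\left(H \right)} = \left(H - 3\right) \left(-3\right) = \left(-3 + H\right) \left(-3\right) = 9 - 3 H$)
$M = 1863$ ($M = 23 \left(9 - -72\right) = 23 \left(9 + 72\right) = 23 \cdot 81 = 1863$)
$m{\left(y,a \right)} = \frac{8}{159 - 36 a}$ ($m{\left(y,a \right)} = \frac{8}{-4 - \left(-163 + 36 a\right)} = \frac{8}{159 - 36 a}$)
$\frac{-18758 + 19479}{m{\left(214,36 \right)} + M} = \frac{-18758 + 19479}{- \frac{8}{-159 + 36 \cdot 36} + 1863} = \frac{721}{- \frac{8}{-159 + 1296} + 1863} = \frac{721}{- \frac{8}{1137} + 1863} = \frac{721}{\frac{2118223}{1137}} = 721 \cdot \frac{1137}{2118223} = \frac{819777}{2118223}$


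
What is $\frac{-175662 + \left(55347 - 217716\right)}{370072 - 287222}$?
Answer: $- \frac{338031}{82850} \approx -4.08$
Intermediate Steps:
$\frac{-175662 + \left(55347 - 217716\right)}{370072 - 287222} = \frac{-175662 - 162369}{82850} = \left(-338031\right) \frac{1}{82850} = - \frac{338031}{82850}$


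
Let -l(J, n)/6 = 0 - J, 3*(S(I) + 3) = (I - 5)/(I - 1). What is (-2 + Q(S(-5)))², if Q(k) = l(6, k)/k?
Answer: 33856/121 ≈ 279.80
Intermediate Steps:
S(I) = -3 + (-5 + I)/(3*(-1 + I)) (S(I) = -3 + ((I - 5)/(I - 1))/3 = -3 + ((-5 + I)/(-1 + I))/3 = -3 + (-5 + I)/(3*(-1 + I)))
l(J, n) = 6*J (l(J, n) = -6*(0 - J) = -(-6)*J = 6*J)
Q(k) = 36/k (Q(k) = (6*6)/k = 36/k)
(-2 + Q(S(-5)))² = (-2 + 36/((4*(1 - 2*(-5))/(3*(-1 - 5)))))² = (-2 + 36/(((4/3)*(1 + 10)/(-6))))² = (-2 + 36/(((4/3)*(-⅙)*11)))² = (-2 + 36/(-22/9))² = (-2 + 36*(-9/22))² = (-2 - 162/11)² = (-184/11)² = 33856/121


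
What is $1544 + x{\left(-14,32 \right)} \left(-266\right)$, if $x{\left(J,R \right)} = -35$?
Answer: $10854$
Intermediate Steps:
$1544 + x{\left(-14,32 \right)} \left(-266\right) = 1544 - -9310 = 1544 + 9310 = 10854$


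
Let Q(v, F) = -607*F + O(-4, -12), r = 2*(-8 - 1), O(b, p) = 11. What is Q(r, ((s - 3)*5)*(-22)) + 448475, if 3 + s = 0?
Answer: 47866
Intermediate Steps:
s = -3 (s = -3 + 0 = -3)
r = -18 (r = 2*(-9) = -18)
Q(v, F) = 11 - 607*F (Q(v, F) = -607*F + 11 = 11 - 607*F)
Q(r, ((s - 3)*5)*(-22)) + 448475 = (11 - 607*(-3 - 3)*5*(-22)) + 448475 = (11 - 607*(-6*5)*(-22)) + 448475 = (11 - (-18210)*(-22)) + 448475 = (11 - 607*660) + 448475 = (11 - 400620) + 448475 = -400609 + 448475 = 47866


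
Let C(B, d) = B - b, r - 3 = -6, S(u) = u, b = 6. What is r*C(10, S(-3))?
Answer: -12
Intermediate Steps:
r = -3 (r = 3 - 6 = -3)
C(B, d) = -6 + B (C(B, d) = B - 1*6 = B - 6 = -6 + B)
r*C(10, S(-3)) = -3*(-6 + 10) = -3*4 = -12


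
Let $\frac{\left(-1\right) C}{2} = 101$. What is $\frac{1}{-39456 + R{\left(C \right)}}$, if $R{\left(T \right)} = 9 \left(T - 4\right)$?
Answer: $- \frac{1}{41310} \approx -2.4207 \cdot 10^{-5}$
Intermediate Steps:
$C = -202$ ($C = \left(-2\right) 101 = -202$)
$R{\left(T \right)} = -36 + 9 T$ ($R{\left(T \right)} = 9 \left(-4 + T\right) = -36 + 9 T$)
$\frac{1}{-39456 + R{\left(C \right)}} = \frac{1}{-39456 + \left(-36 + 9 \left(-202\right)\right)} = \frac{1}{-39456 - 1854} = \frac{1}{-41310} = - \frac{1}{41310}$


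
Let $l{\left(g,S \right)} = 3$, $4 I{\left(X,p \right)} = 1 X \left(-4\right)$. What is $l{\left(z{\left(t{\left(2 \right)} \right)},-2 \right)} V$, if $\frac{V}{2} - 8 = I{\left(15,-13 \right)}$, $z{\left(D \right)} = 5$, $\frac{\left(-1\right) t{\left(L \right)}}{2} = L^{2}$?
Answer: $-42$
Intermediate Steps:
$t{\left(L \right)} = - 2 L^{2}$
$I{\left(X,p \right)} = - X$ ($I{\left(X,p \right)} = \frac{1 X \left(-4\right)}{4} = \frac{X \left(-4\right)}{4} = \frac{\left(-4\right) X}{4} = - X$)
$V = -14$ ($V = 16 + 2 \left(\left(-1\right) 15\right) = 16 + 2 \left(-15\right) = 16 - 30 = -14$)
$l{\left(z{\left(t{\left(2 \right)} \right)},-2 \right)} V = 3 \left(-14\right) = -42$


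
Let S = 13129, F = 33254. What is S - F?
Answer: -20125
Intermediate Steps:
S - F = 13129 - 1*33254 = 13129 - 33254 = -20125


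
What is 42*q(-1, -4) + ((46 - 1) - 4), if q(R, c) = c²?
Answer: 713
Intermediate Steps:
42*q(-1, -4) + ((46 - 1) - 4) = 42*(-4)² + ((46 - 1) - 4) = 42*16 + (45 - 4) = 672 + 41 = 713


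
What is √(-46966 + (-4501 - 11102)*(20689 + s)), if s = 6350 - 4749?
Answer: 2*I*√86959459 ≈ 18650.0*I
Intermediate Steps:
s = 1601
√(-46966 + (-4501 - 11102)*(20689 + s)) = √(-46966 + (-4501 - 11102)*(20689 + 1601)) = √(-46966 - 15603*22290) = √(-46966 - 347790870) = √(-347837836) = 2*I*√86959459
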